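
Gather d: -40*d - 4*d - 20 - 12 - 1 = -44*d - 33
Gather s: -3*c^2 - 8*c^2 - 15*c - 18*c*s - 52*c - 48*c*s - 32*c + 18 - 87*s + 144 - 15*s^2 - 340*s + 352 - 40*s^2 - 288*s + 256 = -11*c^2 - 99*c - 55*s^2 + s*(-66*c - 715) + 770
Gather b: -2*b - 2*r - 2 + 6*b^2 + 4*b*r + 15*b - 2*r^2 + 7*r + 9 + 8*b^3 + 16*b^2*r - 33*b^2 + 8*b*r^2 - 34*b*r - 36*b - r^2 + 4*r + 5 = 8*b^3 + b^2*(16*r - 27) + b*(8*r^2 - 30*r - 23) - 3*r^2 + 9*r + 12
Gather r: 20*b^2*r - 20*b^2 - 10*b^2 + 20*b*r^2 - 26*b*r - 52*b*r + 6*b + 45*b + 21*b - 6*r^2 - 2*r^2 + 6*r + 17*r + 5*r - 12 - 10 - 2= -30*b^2 + 72*b + r^2*(20*b - 8) + r*(20*b^2 - 78*b + 28) - 24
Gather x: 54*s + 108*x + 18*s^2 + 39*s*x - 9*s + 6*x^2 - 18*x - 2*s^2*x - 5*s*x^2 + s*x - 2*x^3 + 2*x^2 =18*s^2 + 45*s - 2*x^3 + x^2*(8 - 5*s) + x*(-2*s^2 + 40*s + 90)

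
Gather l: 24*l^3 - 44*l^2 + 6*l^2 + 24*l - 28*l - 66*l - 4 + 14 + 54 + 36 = 24*l^3 - 38*l^2 - 70*l + 100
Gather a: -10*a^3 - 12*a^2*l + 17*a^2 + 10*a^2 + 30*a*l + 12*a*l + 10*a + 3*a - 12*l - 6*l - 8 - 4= -10*a^3 + a^2*(27 - 12*l) + a*(42*l + 13) - 18*l - 12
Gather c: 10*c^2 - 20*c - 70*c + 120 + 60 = 10*c^2 - 90*c + 180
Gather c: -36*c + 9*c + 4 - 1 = 3 - 27*c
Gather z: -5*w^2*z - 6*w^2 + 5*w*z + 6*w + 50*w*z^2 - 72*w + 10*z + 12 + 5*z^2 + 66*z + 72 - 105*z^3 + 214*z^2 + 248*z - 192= -6*w^2 - 66*w - 105*z^3 + z^2*(50*w + 219) + z*(-5*w^2 + 5*w + 324) - 108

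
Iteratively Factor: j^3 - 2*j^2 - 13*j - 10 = (j + 1)*(j^2 - 3*j - 10) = (j - 5)*(j + 1)*(j + 2)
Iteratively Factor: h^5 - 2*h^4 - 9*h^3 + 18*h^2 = (h - 2)*(h^4 - 9*h^2) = (h - 3)*(h - 2)*(h^3 + 3*h^2) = h*(h - 3)*(h - 2)*(h^2 + 3*h) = h*(h - 3)*(h - 2)*(h + 3)*(h)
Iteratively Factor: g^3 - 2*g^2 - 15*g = (g - 5)*(g^2 + 3*g) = (g - 5)*(g + 3)*(g)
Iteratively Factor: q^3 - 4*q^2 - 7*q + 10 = (q - 5)*(q^2 + q - 2) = (q - 5)*(q + 2)*(q - 1)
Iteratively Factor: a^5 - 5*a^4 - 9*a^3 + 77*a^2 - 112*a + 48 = (a - 1)*(a^4 - 4*a^3 - 13*a^2 + 64*a - 48) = (a - 4)*(a - 1)*(a^3 - 13*a + 12) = (a - 4)*(a - 1)^2*(a^2 + a - 12) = (a - 4)*(a - 3)*(a - 1)^2*(a + 4)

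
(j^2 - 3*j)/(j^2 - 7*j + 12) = j/(j - 4)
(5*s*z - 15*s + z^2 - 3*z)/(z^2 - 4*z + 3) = (5*s + z)/(z - 1)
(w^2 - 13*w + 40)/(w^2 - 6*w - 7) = (-w^2 + 13*w - 40)/(-w^2 + 6*w + 7)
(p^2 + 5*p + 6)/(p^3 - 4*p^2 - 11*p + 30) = (p + 2)/(p^2 - 7*p + 10)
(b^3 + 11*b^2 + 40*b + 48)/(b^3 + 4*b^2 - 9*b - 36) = (b + 4)/(b - 3)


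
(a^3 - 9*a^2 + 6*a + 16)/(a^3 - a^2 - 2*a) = (a - 8)/a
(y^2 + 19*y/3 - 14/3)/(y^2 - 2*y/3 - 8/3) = (-3*y^2 - 19*y + 14)/(-3*y^2 + 2*y + 8)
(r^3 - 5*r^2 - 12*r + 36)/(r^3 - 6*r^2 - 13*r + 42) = (r - 6)/(r - 7)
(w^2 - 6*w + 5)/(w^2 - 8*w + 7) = (w - 5)/(w - 7)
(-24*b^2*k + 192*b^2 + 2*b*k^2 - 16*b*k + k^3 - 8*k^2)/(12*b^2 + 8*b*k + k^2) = (-4*b*k + 32*b + k^2 - 8*k)/(2*b + k)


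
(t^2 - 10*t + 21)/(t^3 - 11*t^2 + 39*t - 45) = (t - 7)/(t^2 - 8*t + 15)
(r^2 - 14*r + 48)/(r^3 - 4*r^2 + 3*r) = (r^2 - 14*r + 48)/(r*(r^2 - 4*r + 3))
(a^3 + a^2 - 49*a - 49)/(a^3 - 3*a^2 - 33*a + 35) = (a^2 + 8*a + 7)/(a^2 + 4*a - 5)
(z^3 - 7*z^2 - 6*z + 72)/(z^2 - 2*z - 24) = (z^2 - z - 12)/(z + 4)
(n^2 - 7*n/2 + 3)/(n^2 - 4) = (n - 3/2)/(n + 2)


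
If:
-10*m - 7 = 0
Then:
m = -7/10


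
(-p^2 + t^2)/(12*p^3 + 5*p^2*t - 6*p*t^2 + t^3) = (-p + t)/(12*p^2 - 7*p*t + t^2)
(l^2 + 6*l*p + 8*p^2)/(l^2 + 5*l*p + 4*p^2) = (l + 2*p)/(l + p)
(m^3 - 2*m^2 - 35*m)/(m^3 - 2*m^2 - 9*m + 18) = m*(m^2 - 2*m - 35)/(m^3 - 2*m^2 - 9*m + 18)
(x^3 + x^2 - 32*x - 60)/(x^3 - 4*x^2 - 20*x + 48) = (x^2 + 7*x + 10)/(x^2 + 2*x - 8)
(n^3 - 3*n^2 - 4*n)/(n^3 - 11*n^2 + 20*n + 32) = n/(n - 8)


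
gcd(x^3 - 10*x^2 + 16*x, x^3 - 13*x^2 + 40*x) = x^2 - 8*x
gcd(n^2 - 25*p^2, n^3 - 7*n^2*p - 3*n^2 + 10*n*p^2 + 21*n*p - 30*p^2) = -n + 5*p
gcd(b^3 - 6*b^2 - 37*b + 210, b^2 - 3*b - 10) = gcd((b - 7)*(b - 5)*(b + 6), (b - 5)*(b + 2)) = b - 5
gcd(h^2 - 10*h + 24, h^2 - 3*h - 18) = h - 6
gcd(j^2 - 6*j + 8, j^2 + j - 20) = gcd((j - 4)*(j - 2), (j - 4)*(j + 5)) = j - 4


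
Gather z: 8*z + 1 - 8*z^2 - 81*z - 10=-8*z^2 - 73*z - 9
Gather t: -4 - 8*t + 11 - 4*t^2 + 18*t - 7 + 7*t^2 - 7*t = 3*t^2 + 3*t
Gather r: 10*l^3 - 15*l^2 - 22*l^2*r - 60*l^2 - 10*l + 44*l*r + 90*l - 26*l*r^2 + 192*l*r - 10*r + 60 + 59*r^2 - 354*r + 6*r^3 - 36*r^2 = 10*l^3 - 75*l^2 + 80*l + 6*r^3 + r^2*(23 - 26*l) + r*(-22*l^2 + 236*l - 364) + 60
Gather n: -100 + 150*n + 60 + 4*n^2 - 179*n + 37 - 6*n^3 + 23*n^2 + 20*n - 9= -6*n^3 + 27*n^2 - 9*n - 12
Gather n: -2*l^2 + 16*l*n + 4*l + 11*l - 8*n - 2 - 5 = -2*l^2 + 15*l + n*(16*l - 8) - 7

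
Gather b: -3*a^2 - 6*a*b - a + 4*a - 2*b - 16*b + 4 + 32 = -3*a^2 + 3*a + b*(-6*a - 18) + 36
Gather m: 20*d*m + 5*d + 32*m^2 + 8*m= 5*d + 32*m^2 + m*(20*d + 8)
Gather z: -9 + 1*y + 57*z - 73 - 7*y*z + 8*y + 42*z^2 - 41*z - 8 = 9*y + 42*z^2 + z*(16 - 7*y) - 90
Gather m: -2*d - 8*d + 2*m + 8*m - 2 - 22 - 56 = -10*d + 10*m - 80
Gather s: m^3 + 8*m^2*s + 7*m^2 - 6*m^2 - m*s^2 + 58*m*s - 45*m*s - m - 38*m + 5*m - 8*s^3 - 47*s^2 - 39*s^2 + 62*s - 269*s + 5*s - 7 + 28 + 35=m^3 + m^2 - 34*m - 8*s^3 + s^2*(-m - 86) + s*(8*m^2 + 13*m - 202) + 56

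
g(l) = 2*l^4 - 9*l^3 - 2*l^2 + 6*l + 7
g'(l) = 8*l^3 - 27*l^2 - 4*l + 6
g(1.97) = -27.63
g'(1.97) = -45.50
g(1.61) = -12.65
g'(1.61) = -37.04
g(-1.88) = 73.44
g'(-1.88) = -135.07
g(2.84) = -68.14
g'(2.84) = -39.88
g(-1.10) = 12.89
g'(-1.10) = -32.92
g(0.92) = 5.25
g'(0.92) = -14.30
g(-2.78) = 287.68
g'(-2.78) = -363.43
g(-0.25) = 5.52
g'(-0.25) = 5.19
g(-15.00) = 131092.00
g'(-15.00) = -33009.00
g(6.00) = 619.00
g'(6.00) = 738.00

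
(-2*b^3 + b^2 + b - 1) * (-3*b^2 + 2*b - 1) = 6*b^5 - 7*b^4 + b^3 + 4*b^2 - 3*b + 1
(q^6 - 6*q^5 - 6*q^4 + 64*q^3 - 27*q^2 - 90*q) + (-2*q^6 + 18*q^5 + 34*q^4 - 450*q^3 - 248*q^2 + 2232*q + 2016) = -q^6 + 12*q^5 + 28*q^4 - 386*q^3 - 275*q^2 + 2142*q + 2016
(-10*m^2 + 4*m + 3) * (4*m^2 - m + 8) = -40*m^4 + 26*m^3 - 72*m^2 + 29*m + 24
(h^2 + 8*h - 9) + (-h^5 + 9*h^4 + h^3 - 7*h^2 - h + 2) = -h^5 + 9*h^4 + h^3 - 6*h^2 + 7*h - 7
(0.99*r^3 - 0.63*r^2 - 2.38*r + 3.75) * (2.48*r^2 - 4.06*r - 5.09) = 2.4552*r^5 - 5.5818*r^4 - 8.3837*r^3 + 22.1695*r^2 - 3.1108*r - 19.0875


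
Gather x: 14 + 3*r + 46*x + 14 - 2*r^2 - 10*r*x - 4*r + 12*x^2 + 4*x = -2*r^2 - r + 12*x^2 + x*(50 - 10*r) + 28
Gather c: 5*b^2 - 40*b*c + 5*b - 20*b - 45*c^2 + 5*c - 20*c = 5*b^2 - 15*b - 45*c^2 + c*(-40*b - 15)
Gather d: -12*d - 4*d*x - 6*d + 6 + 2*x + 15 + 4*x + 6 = d*(-4*x - 18) + 6*x + 27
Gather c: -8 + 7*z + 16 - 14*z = 8 - 7*z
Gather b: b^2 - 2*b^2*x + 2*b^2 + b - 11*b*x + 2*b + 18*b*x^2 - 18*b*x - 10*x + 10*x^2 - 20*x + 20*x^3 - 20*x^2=b^2*(3 - 2*x) + b*(18*x^2 - 29*x + 3) + 20*x^3 - 10*x^2 - 30*x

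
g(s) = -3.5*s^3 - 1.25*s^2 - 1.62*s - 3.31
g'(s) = -10.5*s^2 - 2.5*s - 1.62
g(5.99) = -810.09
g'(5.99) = -393.34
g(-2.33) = 37.95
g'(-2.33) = -52.80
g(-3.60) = 149.62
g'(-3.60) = -128.70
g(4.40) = -332.78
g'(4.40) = -215.90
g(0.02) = -3.34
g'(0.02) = -1.67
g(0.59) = -5.42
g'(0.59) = -6.75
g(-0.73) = -1.43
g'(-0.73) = -5.39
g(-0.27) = -2.89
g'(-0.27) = -1.71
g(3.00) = -113.92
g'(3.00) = -103.62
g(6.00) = -814.03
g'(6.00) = -394.62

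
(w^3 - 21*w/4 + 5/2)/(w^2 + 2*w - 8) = (w^2 + 2*w - 5/4)/(w + 4)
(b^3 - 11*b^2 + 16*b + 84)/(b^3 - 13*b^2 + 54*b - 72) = (b^2 - 5*b - 14)/(b^2 - 7*b + 12)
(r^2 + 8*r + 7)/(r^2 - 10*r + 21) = (r^2 + 8*r + 7)/(r^2 - 10*r + 21)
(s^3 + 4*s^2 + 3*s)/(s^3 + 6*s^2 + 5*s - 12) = s*(s + 1)/(s^2 + 3*s - 4)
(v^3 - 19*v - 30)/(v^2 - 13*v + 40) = (v^2 + 5*v + 6)/(v - 8)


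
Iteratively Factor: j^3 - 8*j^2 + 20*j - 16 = (j - 4)*(j^2 - 4*j + 4) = (j - 4)*(j - 2)*(j - 2)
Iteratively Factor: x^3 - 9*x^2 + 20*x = (x)*(x^2 - 9*x + 20) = x*(x - 5)*(x - 4)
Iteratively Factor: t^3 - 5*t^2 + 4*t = (t)*(t^2 - 5*t + 4) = t*(t - 1)*(t - 4)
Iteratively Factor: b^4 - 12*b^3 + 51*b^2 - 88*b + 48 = (b - 1)*(b^3 - 11*b^2 + 40*b - 48) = (b - 3)*(b - 1)*(b^2 - 8*b + 16) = (b - 4)*(b - 3)*(b - 1)*(b - 4)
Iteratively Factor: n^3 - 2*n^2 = (n)*(n^2 - 2*n) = n^2*(n - 2)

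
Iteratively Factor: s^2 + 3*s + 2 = (s + 1)*(s + 2)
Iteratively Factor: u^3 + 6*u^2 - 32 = (u + 4)*(u^2 + 2*u - 8) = (u + 4)^2*(u - 2)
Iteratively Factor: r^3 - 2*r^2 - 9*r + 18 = (r - 3)*(r^2 + r - 6) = (r - 3)*(r - 2)*(r + 3)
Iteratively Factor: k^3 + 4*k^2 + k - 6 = (k + 3)*(k^2 + k - 2) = (k - 1)*(k + 3)*(k + 2)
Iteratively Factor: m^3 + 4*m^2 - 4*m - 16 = (m + 4)*(m^2 - 4) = (m - 2)*(m + 4)*(m + 2)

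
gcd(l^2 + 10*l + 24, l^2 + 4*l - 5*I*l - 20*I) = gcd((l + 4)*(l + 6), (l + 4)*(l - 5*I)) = l + 4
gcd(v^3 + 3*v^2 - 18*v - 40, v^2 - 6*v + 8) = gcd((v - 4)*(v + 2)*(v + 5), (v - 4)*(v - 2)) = v - 4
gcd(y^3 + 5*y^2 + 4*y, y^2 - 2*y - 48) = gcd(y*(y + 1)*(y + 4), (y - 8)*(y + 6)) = 1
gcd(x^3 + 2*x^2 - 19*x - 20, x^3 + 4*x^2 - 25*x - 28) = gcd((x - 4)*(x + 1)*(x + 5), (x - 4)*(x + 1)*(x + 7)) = x^2 - 3*x - 4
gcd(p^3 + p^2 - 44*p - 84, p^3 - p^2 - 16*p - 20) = p + 2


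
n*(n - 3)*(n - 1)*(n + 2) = n^4 - 2*n^3 - 5*n^2 + 6*n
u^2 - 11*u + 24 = (u - 8)*(u - 3)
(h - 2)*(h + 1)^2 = h^3 - 3*h - 2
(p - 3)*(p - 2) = p^2 - 5*p + 6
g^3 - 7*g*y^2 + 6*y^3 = (g - 2*y)*(g - y)*(g + 3*y)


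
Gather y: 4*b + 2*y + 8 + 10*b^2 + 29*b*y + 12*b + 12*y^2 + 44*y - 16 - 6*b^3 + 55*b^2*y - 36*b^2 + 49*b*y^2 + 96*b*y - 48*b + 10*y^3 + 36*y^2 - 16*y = -6*b^3 - 26*b^2 - 32*b + 10*y^3 + y^2*(49*b + 48) + y*(55*b^2 + 125*b + 30) - 8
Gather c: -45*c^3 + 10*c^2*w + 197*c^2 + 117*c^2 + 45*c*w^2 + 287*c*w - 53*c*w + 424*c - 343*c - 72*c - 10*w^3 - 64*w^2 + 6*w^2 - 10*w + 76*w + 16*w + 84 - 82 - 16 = -45*c^3 + c^2*(10*w + 314) + c*(45*w^2 + 234*w + 9) - 10*w^3 - 58*w^2 + 82*w - 14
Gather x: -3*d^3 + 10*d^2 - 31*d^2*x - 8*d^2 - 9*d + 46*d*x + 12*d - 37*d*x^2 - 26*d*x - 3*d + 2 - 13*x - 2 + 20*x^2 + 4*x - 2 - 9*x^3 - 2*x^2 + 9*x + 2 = -3*d^3 + 2*d^2 - 9*x^3 + x^2*(18 - 37*d) + x*(-31*d^2 + 20*d)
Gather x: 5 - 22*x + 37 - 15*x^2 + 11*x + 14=-15*x^2 - 11*x + 56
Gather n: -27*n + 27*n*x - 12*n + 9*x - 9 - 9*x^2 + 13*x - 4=n*(27*x - 39) - 9*x^2 + 22*x - 13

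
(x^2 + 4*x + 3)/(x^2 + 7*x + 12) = (x + 1)/(x + 4)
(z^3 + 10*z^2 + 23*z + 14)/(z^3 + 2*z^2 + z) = (z^2 + 9*z + 14)/(z*(z + 1))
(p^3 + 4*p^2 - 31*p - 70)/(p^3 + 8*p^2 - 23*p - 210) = (p + 2)/(p + 6)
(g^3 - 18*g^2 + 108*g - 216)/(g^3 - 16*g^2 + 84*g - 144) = (g - 6)/(g - 4)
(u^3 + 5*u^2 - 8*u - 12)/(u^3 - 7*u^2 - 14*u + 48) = (u^2 + 7*u + 6)/(u^2 - 5*u - 24)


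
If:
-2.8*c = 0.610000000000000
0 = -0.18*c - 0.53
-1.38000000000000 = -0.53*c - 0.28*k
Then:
No Solution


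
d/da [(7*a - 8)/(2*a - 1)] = 9/(2*a - 1)^2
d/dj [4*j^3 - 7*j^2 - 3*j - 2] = 12*j^2 - 14*j - 3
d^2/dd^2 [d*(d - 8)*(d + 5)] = 6*d - 6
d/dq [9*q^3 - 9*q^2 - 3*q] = 27*q^2 - 18*q - 3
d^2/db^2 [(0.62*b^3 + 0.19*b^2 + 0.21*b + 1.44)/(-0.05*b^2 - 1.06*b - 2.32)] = (-1.73472347597681e-18*b^5 - 1.230334*b^3 - 9.037584*b^2 - 20.334288*b - 3.914336)/(0.000125*b^6 + 0.00795*b^5 + 0.18594*b^4 + 1.928776*b^3 + 8.627616*b^2 + 17.116032*b + 12.487168)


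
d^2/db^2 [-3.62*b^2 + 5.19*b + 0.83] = -7.24000000000000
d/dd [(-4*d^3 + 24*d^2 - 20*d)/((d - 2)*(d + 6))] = 4*(-d^4 - 8*d^3 + 65*d^2 - 144*d + 60)/(d^4 + 8*d^3 - 8*d^2 - 96*d + 144)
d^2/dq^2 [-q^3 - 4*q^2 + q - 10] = -6*q - 8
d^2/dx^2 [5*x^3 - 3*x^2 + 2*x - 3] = 30*x - 6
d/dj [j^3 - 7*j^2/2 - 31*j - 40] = 3*j^2 - 7*j - 31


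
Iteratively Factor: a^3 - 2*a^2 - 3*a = (a)*(a^2 - 2*a - 3) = a*(a + 1)*(a - 3)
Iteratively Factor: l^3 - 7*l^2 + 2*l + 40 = (l + 2)*(l^2 - 9*l + 20) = (l - 4)*(l + 2)*(l - 5)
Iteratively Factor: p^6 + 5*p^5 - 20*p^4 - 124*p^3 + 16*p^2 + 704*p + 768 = (p + 4)*(p^5 + p^4 - 24*p^3 - 28*p^2 + 128*p + 192) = (p + 2)*(p + 4)*(p^4 - p^3 - 22*p^2 + 16*p + 96) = (p - 4)*(p + 2)*(p + 4)*(p^3 + 3*p^2 - 10*p - 24) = (p - 4)*(p + 2)*(p + 4)^2*(p^2 - p - 6) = (p - 4)*(p - 3)*(p + 2)*(p + 4)^2*(p + 2)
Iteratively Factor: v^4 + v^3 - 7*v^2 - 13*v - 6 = (v + 1)*(v^3 - 7*v - 6) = (v + 1)^2*(v^2 - v - 6) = (v + 1)^2*(v + 2)*(v - 3)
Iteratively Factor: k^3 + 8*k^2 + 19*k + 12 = (k + 3)*(k^2 + 5*k + 4) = (k + 3)*(k + 4)*(k + 1)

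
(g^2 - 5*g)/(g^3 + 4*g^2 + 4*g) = (g - 5)/(g^2 + 4*g + 4)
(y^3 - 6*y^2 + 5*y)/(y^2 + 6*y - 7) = y*(y - 5)/(y + 7)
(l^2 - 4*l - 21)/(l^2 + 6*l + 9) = (l - 7)/(l + 3)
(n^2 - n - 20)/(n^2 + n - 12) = (n - 5)/(n - 3)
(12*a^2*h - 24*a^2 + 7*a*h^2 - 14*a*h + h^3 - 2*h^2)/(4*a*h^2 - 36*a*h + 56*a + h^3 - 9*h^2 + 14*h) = (3*a + h)/(h - 7)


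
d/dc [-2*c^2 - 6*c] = -4*c - 6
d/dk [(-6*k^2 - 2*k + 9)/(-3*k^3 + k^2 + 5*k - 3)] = (-18*k^4 - 12*k^3 + 53*k^2 + 18*k - 39)/(9*k^6 - 6*k^5 - 29*k^4 + 28*k^3 + 19*k^2 - 30*k + 9)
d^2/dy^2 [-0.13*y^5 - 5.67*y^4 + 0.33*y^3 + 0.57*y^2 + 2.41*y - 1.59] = -2.6*y^3 - 68.04*y^2 + 1.98*y + 1.14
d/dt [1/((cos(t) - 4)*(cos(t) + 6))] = 2*(cos(t) + 1)*sin(t)/((cos(t) - 4)^2*(cos(t) + 6)^2)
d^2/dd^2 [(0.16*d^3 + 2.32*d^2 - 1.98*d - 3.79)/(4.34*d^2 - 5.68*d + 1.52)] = (7.105427357601e-15*d^5 + 5.6843418860808e-14*d^4 + 48.005584*d^3 - 528.437256*d^2 + 641.156256*d - 218.014048)/(81.746504*d^6 - 320.958624*d^5 + 505.946784*d^4 - 408.069376*d^3 + 177.197952*d^2 - 39.369216*d + 3.511808)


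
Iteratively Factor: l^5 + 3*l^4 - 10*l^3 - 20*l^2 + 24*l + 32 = (l - 2)*(l^4 + 5*l^3 - 20*l - 16) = (l - 2)*(l + 4)*(l^3 + l^2 - 4*l - 4) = (l - 2)*(l + 2)*(l + 4)*(l^2 - l - 2) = (l - 2)*(l + 1)*(l + 2)*(l + 4)*(l - 2)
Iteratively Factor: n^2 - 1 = (n + 1)*(n - 1)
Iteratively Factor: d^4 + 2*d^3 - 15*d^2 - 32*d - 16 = (d + 4)*(d^3 - 2*d^2 - 7*d - 4) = (d + 1)*(d + 4)*(d^2 - 3*d - 4) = (d - 4)*(d + 1)*(d + 4)*(d + 1)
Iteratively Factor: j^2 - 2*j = (j)*(j - 2)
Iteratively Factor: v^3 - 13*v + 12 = (v + 4)*(v^2 - 4*v + 3) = (v - 3)*(v + 4)*(v - 1)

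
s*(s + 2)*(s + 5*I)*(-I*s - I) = -I*s^4 + 5*s^3 - 3*I*s^3 + 15*s^2 - 2*I*s^2 + 10*s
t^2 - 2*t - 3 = (t - 3)*(t + 1)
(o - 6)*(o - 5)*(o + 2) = o^3 - 9*o^2 + 8*o + 60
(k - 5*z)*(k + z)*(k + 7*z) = k^3 + 3*k^2*z - 33*k*z^2 - 35*z^3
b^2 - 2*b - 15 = (b - 5)*(b + 3)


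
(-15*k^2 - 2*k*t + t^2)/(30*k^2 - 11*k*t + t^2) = (3*k + t)/(-6*k + t)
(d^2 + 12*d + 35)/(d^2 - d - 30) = (d + 7)/(d - 6)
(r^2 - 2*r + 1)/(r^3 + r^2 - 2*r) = (r - 1)/(r*(r + 2))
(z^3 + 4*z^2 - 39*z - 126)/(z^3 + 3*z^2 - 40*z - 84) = (z + 3)/(z + 2)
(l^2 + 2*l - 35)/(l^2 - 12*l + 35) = (l + 7)/(l - 7)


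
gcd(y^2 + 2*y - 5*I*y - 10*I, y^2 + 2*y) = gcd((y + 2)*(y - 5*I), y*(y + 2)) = y + 2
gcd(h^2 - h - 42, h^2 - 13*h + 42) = h - 7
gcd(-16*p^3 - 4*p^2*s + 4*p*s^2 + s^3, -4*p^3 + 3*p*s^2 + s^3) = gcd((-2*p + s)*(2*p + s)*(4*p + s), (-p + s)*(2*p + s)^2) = 2*p + s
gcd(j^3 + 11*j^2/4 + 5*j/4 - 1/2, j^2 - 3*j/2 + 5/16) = j - 1/4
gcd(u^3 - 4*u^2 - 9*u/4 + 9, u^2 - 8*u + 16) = u - 4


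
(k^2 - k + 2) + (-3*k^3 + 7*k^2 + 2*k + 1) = -3*k^3 + 8*k^2 + k + 3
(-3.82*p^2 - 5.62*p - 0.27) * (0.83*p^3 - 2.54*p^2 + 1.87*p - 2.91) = -3.1706*p^5 + 5.0382*p^4 + 6.9073*p^3 + 1.2926*p^2 + 15.8493*p + 0.7857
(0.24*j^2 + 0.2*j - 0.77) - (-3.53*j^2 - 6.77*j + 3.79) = 3.77*j^2 + 6.97*j - 4.56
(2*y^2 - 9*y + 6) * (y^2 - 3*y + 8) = 2*y^4 - 15*y^3 + 49*y^2 - 90*y + 48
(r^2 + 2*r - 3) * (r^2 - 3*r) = r^4 - r^3 - 9*r^2 + 9*r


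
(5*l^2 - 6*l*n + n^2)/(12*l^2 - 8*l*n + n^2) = (5*l^2 - 6*l*n + n^2)/(12*l^2 - 8*l*n + n^2)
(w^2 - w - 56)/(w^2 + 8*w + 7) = (w - 8)/(w + 1)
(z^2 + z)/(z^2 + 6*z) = (z + 1)/(z + 6)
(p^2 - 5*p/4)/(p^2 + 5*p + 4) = p*(4*p - 5)/(4*(p^2 + 5*p + 4))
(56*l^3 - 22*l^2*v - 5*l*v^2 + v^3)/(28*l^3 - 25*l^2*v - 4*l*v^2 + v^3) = (-2*l + v)/(-l + v)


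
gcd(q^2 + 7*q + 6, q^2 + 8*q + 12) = q + 6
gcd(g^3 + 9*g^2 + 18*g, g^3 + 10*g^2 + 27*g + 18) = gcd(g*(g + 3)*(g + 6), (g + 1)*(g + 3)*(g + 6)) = g^2 + 9*g + 18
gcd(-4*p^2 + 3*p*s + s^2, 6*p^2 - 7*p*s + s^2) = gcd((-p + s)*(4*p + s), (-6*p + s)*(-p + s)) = p - s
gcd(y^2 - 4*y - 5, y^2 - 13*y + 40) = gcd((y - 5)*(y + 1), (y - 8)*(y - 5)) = y - 5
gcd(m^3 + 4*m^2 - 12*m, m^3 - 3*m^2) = m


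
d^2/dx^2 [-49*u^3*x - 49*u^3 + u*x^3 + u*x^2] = 2*u*(3*x + 1)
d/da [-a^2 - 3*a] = -2*a - 3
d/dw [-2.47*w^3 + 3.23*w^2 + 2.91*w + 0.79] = -7.41*w^2 + 6.46*w + 2.91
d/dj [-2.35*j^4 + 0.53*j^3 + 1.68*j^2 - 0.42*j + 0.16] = -9.4*j^3 + 1.59*j^2 + 3.36*j - 0.42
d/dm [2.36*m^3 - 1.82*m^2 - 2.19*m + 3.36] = 7.08*m^2 - 3.64*m - 2.19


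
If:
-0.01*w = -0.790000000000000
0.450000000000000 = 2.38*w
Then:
No Solution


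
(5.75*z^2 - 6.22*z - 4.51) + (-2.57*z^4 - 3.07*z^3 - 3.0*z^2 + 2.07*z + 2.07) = -2.57*z^4 - 3.07*z^3 + 2.75*z^2 - 4.15*z - 2.44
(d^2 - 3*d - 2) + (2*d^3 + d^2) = 2*d^3 + 2*d^2 - 3*d - 2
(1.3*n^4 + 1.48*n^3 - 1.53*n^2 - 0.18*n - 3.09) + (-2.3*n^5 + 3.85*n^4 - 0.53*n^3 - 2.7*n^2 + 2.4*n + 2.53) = -2.3*n^5 + 5.15*n^4 + 0.95*n^3 - 4.23*n^2 + 2.22*n - 0.56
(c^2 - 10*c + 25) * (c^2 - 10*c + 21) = c^4 - 20*c^3 + 146*c^2 - 460*c + 525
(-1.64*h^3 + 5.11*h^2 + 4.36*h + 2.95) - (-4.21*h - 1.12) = -1.64*h^3 + 5.11*h^2 + 8.57*h + 4.07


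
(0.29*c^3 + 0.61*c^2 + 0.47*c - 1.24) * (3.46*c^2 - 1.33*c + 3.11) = 1.0034*c^5 + 1.7249*c^4 + 1.7168*c^3 - 3.0184*c^2 + 3.1109*c - 3.8564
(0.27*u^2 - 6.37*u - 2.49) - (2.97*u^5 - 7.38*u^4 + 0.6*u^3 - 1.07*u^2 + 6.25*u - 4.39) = -2.97*u^5 + 7.38*u^4 - 0.6*u^3 + 1.34*u^2 - 12.62*u + 1.9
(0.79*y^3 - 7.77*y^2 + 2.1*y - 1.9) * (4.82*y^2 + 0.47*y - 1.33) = 3.8078*y^5 - 37.0801*y^4 + 5.4194*y^3 + 2.1631*y^2 - 3.686*y + 2.527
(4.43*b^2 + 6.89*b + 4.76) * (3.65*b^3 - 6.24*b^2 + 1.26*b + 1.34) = 16.1695*b^5 - 2.4947*b^4 - 20.0378*b^3 - 15.0848*b^2 + 15.2302*b + 6.3784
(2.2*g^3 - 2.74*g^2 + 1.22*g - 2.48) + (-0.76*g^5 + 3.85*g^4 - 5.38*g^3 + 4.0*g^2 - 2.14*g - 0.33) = -0.76*g^5 + 3.85*g^4 - 3.18*g^3 + 1.26*g^2 - 0.92*g - 2.81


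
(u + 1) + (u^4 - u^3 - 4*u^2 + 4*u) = u^4 - u^3 - 4*u^2 + 5*u + 1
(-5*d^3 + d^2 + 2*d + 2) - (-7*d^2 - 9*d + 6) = -5*d^3 + 8*d^2 + 11*d - 4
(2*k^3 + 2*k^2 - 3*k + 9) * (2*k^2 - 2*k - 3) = 4*k^5 - 16*k^3 + 18*k^2 - 9*k - 27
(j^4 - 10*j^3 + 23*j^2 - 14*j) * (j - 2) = j^5 - 12*j^4 + 43*j^3 - 60*j^2 + 28*j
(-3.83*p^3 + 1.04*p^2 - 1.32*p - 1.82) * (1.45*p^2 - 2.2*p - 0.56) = -5.5535*p^5 + 9.934*p^4 - 2.0572*p^3 - 0.3174*p^2 + 4.7432*p + 1.0192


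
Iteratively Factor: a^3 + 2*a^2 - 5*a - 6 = (a + 3)*(a^2 - a - 2) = (a + 1)*(a + 3)*(a - 2)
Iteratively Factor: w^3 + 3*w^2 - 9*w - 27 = (w + 3)*(w^2 - 9) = (w + 3)^2*(w - 3)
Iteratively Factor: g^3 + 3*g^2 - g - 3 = (g + 3)*(g^2 - 1) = (g - 1)*(g + 3)*(g + 1)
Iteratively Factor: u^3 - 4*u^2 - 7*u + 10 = (u - 1)*(u^2 - 3*u - 10) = (u - 5)*(u - 1)*(u + 2)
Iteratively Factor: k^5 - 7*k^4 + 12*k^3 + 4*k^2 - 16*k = (k - 2)*(k^4 - 5*k^3 + 2*k^2 + 8*k) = (k - 2)*(k + 1)*(k^3 - 6*k^2 + 8*k) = k*(k - 2)*(k + 1)*(k^2 - 6*k + 8) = k*(k - 2)^2*(k + 1)*(k - 4)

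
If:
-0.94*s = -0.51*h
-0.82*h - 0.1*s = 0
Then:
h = 0.00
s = 0.00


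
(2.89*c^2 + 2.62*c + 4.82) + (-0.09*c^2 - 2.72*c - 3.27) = 2.8*c^2 - 0.1*c + 1.55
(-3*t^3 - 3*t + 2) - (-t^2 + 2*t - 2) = -3*t^3 + t^2 - 5*t + 4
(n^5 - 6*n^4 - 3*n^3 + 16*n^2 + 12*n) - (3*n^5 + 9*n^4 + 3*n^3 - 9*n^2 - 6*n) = -2*n^5 - 15*n^4 - 6*n^3 + 25*n^2 + 18*n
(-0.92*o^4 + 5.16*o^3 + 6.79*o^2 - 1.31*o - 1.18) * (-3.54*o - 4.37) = 3.2568*o^5 - 14.246*o^4 - 46.5858*o^3 - 25.0349*o^2 + 9.9019*o + 5.1566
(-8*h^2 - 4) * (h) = -8*h^3 - 4*h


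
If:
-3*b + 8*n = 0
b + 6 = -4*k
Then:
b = 8*n/3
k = -2*n/3 - 3/2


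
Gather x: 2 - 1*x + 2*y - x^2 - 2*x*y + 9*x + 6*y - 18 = -x^2 + x*(8 - 2*y) + 8*y - 16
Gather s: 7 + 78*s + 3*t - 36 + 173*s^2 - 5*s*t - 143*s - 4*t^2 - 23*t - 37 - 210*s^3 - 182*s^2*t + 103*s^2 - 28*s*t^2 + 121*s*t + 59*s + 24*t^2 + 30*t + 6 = -210*s^3 + s^2*(276 - 182*t) + s*(-28*t^2 + 116*t - 6) + 20*t^2 + 10*t - 60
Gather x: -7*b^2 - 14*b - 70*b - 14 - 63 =-7*b^2 - 84*b - 77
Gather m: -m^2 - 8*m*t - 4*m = -m^2 + m*(-8*t - 4)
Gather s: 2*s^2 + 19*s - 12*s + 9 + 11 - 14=2*s^2 + 7*s + 6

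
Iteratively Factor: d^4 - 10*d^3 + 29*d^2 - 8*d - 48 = (d + 1)*(d^3 - 11*d^2 + 40*d - 48) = (d - 4)*(d + 1)*(d^2 - 7*d + 12) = (d - 4)*(d - 3)*(d + 1)*(d - 4)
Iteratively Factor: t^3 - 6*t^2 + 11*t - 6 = (t - 3)*(t^2 - 3*t + 2) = (t - 3)*(t - 2)*(t - 1)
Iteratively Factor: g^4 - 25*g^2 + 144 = (g - 3)*(g^3 + 3*g^2 - 16*g - 48) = (g - 3)*(g + 4)*(g^2 - g - 12) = (g - 3)*(g + 3)*(g + 4)*(g - 4)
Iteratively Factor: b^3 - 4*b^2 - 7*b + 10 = (b + 2)*(b^2 - 6*b + 5) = (b - 1)*(b + 2)*(b - 5)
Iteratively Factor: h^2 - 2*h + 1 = (h - 1)*(h - 1)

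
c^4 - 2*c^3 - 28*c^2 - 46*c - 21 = (c - 7)*(c + 1)^2*(c + 3)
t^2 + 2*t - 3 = (t - 1)*(t + 3)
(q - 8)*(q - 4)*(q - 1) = q^3 - 13*q^2 + 44*q - 32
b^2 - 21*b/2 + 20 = (b - 8)*(b - 5/2)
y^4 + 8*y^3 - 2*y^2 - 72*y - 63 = (y - 3)*(y + 1)*(y + 3)*(y + 7)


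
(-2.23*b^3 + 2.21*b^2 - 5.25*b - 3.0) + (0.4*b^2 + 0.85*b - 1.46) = -2.23*b^3 + 2.61*b^2 - 4.4*b - 4.46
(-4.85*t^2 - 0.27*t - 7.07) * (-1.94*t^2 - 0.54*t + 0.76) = 9.409*t^4 + 3.1428*t^3 + 10.1756*t^2 + 3.6126*t - 5.3732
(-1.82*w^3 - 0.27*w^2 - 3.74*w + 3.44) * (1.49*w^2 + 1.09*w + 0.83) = -2.7118*w^5 - 2.3861*w^4 - 7.3775*w^3 + 0.824899999999999*w^2 + 0.6454*w + 2.8552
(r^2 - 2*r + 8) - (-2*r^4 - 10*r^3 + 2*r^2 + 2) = 2*r^4 + 10*r^3 - r^2 - 2*r + 6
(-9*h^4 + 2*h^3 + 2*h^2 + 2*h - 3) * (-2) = 18*h^4 - 4*h^3 - 4*h^2 - 4*h + 6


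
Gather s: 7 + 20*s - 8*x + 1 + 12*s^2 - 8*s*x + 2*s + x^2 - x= 12*s^2 + s*(22 - 8*x) + x^2 - 9*x + 8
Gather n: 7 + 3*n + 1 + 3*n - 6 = 6*n + 2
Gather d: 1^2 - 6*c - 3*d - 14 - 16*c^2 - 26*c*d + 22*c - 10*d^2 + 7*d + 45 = -16*c^2 + 16*c - 10*d^2 + d*(4 - 26*c) + 32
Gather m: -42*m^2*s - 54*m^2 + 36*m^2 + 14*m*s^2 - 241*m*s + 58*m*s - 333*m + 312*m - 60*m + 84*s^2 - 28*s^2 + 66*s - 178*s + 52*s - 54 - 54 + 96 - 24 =m^2*(-42*s - 18) + m*(14*s^2 - 183*s - 81) + 56*s^2 - 60*s - 36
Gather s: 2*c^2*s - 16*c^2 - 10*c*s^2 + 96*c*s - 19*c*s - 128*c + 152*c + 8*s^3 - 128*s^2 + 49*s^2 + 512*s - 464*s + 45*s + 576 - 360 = -16*c^2 + 24*c + 8*s^3 + s^2*(-10*c - 79) + s*(2*c^2 + 77*c + 93) + 216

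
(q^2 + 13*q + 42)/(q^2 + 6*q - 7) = (q + 6)/(q - 1)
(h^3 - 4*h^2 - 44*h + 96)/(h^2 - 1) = (h^3 - 4*h^2 - 44*h + 96)/(h^2 - 1)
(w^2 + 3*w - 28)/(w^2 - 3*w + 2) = (w^2 + 3*w - 28)/(w^2 - 3*w + 2)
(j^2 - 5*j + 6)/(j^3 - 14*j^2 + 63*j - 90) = (j - 2)/(j^2 - 11*j + 30)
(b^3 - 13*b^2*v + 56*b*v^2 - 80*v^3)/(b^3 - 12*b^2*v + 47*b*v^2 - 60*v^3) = (-b + 4*v)/(-b + 3*v)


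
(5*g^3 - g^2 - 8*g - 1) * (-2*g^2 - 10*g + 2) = -10*g^5 - 48*g^4 + 36*g^3 + 80*g^2 - 6*g - 2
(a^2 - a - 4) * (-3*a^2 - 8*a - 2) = -3*a^4 - 5*a^3 + 18*a^2 + 34*a + 8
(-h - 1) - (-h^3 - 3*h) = h^3 + 2*h - 1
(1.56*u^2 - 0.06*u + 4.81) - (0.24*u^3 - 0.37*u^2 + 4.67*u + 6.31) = -0.24*u^3 + 1.93*u^2 - 4.73*u - 1.5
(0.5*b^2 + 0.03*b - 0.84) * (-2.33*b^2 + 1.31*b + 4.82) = -1.165*b^4 + 0.5851*b^3 + 4.4065*b^2 - 0.9558*b - 4.0488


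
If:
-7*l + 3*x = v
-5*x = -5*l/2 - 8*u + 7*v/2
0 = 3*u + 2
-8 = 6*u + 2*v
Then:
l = 6/11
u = -2/3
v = -2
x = 20/33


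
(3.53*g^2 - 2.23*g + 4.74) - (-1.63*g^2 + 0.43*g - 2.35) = 5.16*g^2 - 2.66*g + 7.09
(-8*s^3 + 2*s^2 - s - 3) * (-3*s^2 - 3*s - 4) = 24*s^5 + 18*s^4 + 29*s^3 + 4*s^2 + 13*s + 12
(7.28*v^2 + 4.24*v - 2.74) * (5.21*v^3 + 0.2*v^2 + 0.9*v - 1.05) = 37.9288*v^5 + 23.5464*v^4 - 6.8754*v^3 - 4.376*v^2 - 6.918*v + 2.877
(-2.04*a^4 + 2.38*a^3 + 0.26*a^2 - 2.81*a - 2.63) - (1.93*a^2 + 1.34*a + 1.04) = -2.04*a^4 + 2.38*a^3 - 1.67*a^2 - 4.15*a - 3.67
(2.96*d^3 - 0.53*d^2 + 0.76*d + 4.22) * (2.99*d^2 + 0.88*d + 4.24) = 8.8504*d^5 + 1.0201*d^4 + 14.3564*d^3 + 11.0394*d^2 + 6.936*d + 17.8928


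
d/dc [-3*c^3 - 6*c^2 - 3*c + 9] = -9*c^2 - 12*c - 3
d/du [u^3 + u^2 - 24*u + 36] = 3*u^2 + 2*u - 24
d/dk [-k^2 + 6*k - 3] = 6 - 2*k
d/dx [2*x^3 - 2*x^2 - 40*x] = 6*x^2 - 4*x - 40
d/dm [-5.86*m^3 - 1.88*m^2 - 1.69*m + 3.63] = -17.58*m^2 - 3.76*m - 1.69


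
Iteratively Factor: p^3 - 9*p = (p)*(p^2 - 9) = p*(p - 3)*(p + 3)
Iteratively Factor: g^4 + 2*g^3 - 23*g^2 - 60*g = (g + 4)*(g^3 - 2*g^2 - 15*g) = (g + 3)*(g + 4)*(g^2 - 5*g) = (g - 5)*(g + 3)*(g + 4)*(g)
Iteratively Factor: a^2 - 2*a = (a)*(a - 2)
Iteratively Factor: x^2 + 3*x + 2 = (x + 1)*(x + 2)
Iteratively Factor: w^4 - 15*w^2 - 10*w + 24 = (w + 3)*(w^3 - 3*w^2 - 6*w + 8) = (w - 1)*(w + 3)*(w^2 - 2*w - 8) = (w - 4)*(w - 1)*(w + 3)*(w + 2)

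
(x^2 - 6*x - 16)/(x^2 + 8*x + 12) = (x - 8)/(x + 6)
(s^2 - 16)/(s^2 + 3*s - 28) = (s + 4)/(s + 7)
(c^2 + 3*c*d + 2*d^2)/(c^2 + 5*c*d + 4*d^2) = (c + 2*d)/(c + 4*d)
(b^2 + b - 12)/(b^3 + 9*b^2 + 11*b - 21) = (b^2 + b - 12)/(b^3 + 9*b^2 + 11*b - 21)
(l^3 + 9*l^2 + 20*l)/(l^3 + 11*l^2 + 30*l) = (l + 4)/(l + 6)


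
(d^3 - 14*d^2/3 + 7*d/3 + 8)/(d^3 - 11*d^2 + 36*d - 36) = (3*d^2 - 5*d - 8)/(3*(d^2 - 8*d + 12))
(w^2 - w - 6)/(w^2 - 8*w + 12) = (w^2 - w - 6)/(w^2 - 8*w + 12)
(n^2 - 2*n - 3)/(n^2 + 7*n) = (n^2 - 2*n - 3)/(n*(n + 7))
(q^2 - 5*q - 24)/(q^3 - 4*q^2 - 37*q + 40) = (q + 3)/(q^2 + 4*q - 5)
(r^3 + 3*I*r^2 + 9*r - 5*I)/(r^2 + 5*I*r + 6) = (r^2 + 4*I*r + 5)/(r + 6*I)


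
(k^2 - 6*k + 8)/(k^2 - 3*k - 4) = (k - 2)/(k + 1)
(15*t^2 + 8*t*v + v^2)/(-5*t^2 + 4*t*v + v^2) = (-3*t - v)/(t - v)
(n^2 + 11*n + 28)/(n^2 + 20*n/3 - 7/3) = 3*(n + 4)/(3*n - 1)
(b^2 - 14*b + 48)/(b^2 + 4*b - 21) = (b^2 - 14*b + 48)/(b^2 + 4*b - 21)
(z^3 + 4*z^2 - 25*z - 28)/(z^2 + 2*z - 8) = (z^3 + 4*z^2 - 25*z - 28)/(z^2 + 2*z - 8)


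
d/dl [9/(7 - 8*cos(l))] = -72*sin(l)/(8*cos(l) - 7)^2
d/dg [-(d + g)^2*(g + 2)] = (d + g)*(-d - 3*g - 4)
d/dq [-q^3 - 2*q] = -3*q^2 - 2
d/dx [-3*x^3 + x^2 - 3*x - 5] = -9*x^2 + 2*x - 3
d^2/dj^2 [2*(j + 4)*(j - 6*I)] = 4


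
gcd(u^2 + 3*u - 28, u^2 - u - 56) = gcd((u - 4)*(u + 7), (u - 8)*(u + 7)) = u + 7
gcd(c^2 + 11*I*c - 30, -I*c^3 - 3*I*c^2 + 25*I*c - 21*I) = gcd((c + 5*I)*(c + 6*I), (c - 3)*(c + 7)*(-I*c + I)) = 1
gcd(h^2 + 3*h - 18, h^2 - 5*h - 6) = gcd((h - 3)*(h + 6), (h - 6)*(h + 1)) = 1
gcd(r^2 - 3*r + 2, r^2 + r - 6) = r - 2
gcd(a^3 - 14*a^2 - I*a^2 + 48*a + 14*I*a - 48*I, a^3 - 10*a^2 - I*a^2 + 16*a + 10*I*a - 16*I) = a^2 + a*(-8 - I) + 8*I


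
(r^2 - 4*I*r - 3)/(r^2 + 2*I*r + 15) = (r - I)/(r + 5*I)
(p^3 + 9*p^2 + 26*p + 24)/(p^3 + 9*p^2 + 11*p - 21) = (p^2 + 6*p + 8)/(p^2 + 6*p - 7)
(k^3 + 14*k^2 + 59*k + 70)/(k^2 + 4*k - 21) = (k^2 + 7*k + 10)/(k - 3)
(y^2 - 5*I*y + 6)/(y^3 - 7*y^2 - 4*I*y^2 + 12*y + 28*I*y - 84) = (y + I)/(y^2 + y*(-7 + 2*I) - 14*I)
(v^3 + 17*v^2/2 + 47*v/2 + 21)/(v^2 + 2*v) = v + 13/2 + 21/(2*v)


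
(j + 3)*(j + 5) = j^2 + 8*j + 15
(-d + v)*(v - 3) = -d*v + 3*d + v^2 - 3*v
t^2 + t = t*(t + 1)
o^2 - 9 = (o - 3)*(o + 3)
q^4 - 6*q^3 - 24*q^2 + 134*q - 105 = (q - 7)*(q - 3)*(q - 1)*(q + 5)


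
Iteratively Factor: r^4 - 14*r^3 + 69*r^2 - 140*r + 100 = (r - 2)*(r^3 - 12*r^2 + 45*r - 50) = (r - 5)*(r - 2)*(r^2 - 7*r + 10) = (r - 5)^2*(r - 2)*(r - 2)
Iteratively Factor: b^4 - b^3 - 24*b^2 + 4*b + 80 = (b - 2)*(b^3 + b^2 - 22*b - 40) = (b - 2)*(b + 4)*(b^2 - 3*b - 10) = (b - 5)*(b - 2)*(b + 4)*(b + 2)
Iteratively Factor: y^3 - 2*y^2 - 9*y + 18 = (y - 2)*(y^2 - 9) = (y - 2)*(y + 3)*(y - 3)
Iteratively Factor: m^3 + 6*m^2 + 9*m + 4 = (m + 1)*(m^2 + 5*m + 4) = (m + 1)*(m + 4)*(m + 1)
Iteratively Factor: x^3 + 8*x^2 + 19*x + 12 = (x + 4)*(x^2 + 4*x + 3) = (x + 1)*(x + 4)*(x + 3)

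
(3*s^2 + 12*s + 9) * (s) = 3*s^3 + 12*s^2 + 9*s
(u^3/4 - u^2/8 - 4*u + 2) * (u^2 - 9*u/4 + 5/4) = u^5/4 - 11*u^4/16 - 109*u^3/32 + 347*u^2/32 - 19*u/2 + 5/2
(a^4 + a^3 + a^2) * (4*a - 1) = 4*a^5 + 3*a^4 + 3*a^3 - a^2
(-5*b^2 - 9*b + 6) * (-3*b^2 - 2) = 15*b^4 + 27*b^3 - 8*b^2 + 18*b - 12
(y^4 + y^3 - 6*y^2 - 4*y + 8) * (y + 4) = y^5 + 5*y^4 - 2*y^3 - 28*y^2 - 8*y + 32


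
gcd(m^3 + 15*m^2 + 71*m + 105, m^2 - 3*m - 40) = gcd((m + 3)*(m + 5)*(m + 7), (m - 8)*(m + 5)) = m + 5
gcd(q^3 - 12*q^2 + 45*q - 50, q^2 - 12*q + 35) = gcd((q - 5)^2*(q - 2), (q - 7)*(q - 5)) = q - 5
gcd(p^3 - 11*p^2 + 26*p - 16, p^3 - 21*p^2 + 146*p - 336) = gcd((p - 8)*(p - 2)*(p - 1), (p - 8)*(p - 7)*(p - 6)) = p - 8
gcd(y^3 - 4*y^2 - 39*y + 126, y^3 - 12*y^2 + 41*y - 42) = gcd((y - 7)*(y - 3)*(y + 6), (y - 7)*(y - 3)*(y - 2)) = y^2 - 10*y + 21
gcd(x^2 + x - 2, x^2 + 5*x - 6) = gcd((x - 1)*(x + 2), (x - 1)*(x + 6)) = x - 1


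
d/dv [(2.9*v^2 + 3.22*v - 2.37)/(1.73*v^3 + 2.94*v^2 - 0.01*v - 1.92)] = (-5.017*v^4 - 11.1412*v^3 + 2.8045*v^2 + 2.7996*v - 6.2061)/(2.9929*v^6 + 10.1724*v^5 + 8.609*v^4 - 6.702*v^3 - 11.2895*v^2 + 0.0384*v + 3.6864)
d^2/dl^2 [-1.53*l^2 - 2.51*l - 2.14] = -3.06000000000000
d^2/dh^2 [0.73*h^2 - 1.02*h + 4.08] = 1.46000000000000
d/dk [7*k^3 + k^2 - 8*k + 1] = 21*k^2 + 2*k - 8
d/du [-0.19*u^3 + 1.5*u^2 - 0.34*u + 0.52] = -0.57*u^2 + 3.0*u - 0.34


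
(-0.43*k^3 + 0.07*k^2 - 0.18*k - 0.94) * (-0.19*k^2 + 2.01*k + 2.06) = 0.0817*k^5 - 0.8776*k^4 - 0.7109*k^3 - 0.039*k^2 - 2.2602*k - 1.9364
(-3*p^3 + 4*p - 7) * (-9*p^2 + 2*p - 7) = 27*p^5 - 6*p^4 - 15*p^3 + 71*p^2 - 42*p + 49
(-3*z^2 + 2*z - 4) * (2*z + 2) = -6*z^3 - 2*z^2 - 4*z - 8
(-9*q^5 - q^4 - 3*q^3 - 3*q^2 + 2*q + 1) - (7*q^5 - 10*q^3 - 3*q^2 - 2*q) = -16*q^5 - q^4 + 7*q^3 + 4*q + 1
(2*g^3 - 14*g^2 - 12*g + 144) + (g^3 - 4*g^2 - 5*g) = 3*g^3 - 18*g^2 - 17*g + 144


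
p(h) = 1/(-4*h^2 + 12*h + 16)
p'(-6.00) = 0.00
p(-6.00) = 0.00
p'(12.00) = 0.00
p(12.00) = 0.00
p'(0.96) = -0.01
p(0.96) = 0.04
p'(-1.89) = -0.06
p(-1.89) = -0.05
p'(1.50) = 0.00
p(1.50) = 0.04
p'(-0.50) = -0.20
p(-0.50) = 0.11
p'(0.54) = -0.02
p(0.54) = 0.05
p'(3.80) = 1.25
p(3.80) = 0.26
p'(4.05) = 20.00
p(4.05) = -0.99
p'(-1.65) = -0.12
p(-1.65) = -0.07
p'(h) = (8*h - 12)/(-4*h^2 + 12*h + 16)^2 = (2*h - 3)/(4*(-h^2 + 3*h + 4)^2)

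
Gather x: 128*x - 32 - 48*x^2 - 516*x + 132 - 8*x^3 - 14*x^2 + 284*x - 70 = -8*x^3 - 62*x^2 - 104*x + 30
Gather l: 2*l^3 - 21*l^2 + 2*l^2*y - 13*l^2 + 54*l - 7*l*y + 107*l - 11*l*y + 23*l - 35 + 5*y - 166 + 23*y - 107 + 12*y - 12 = 2*l^3 + l^2*(2*y - 34) + l*(184 - 18*y) + 40*y - 320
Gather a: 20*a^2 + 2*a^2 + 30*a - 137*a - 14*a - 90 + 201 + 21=22*a^2 - 121*a + 132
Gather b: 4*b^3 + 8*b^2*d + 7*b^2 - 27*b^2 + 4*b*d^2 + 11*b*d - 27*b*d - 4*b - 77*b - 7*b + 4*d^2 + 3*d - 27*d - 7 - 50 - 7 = 4*b^3 + b^2*(8*d - 20) + b*(4*d^2 - 16*d - 88) + 4*d^2 - 24*d - 64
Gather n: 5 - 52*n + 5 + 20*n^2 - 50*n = 20*n^2 - 102*n + 10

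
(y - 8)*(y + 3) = y^2 - 5*y - 24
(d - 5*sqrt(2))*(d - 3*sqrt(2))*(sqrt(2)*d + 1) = sqrt(2)*d^3 - 15*d^2 + 22*sqrt(2)*d + 30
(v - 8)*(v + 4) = v^2 - 4*v - 32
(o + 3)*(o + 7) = o^2 + 10*o + 21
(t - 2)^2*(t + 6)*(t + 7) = t^4 + 9*t^3 - 6*t^2 - 116*t + 168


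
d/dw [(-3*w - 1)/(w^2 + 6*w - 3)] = (3*w^2 + 2*w + 15)/(w^4 + 12*w^3 + 30*w^2 - 36*w + 9)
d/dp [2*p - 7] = 2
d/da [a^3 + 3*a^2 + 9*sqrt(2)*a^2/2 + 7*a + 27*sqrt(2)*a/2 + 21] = 3*a^2 + 6*a + 9*sqrt(2)*a + 7 + 27*sqrt(2)/2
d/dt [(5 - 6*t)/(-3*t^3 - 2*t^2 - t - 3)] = (18*t^3 + 12*t^2 + 6*t - (6*t - 5)*(9*t^2 + 4*t + 1) + 18)/(3*t^3 + 2*t^2 + t + 3)^2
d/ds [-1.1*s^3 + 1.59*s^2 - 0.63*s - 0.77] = -3.3*s^2 + 3.18*s - 0.63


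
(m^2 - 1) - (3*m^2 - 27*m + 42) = -2*m^2 + 27*m - 43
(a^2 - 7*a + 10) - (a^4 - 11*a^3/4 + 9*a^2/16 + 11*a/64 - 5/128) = -a^4 + 11*a^3/4 + 7*a^2/16 - 459*a/64 + 1285/128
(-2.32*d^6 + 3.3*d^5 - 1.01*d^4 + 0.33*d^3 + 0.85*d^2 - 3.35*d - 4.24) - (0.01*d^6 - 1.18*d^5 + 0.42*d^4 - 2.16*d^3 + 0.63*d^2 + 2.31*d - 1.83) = -2.33*d^6 + 4.48*d^5 - 1.43*d^4 + 2.49*d^3 + 0.22*d^2 - 5.66*d - 2.41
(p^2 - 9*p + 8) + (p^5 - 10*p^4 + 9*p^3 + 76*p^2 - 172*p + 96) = p^5 - 10*p^4 + 9*p^3 + 77*p^2 - 181*p + 104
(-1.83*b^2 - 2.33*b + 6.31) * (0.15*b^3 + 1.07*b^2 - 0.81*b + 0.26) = -0.2745*b^5 - 2.3076*b^4 - 0.0643000000000002*b^3 + 8.1632*b^2 - 5.7169*b + 1.6406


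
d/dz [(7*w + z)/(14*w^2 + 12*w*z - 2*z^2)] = (7*w^2 + 6*w*z - z^2 - 2*(3*w - z)*(7*w + z))/(2*(7*w^2 + 6*w*z - z^2)^2)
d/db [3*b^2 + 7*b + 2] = 6*b + 7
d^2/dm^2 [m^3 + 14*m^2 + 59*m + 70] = 6*m + 28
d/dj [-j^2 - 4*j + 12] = -2*j - 4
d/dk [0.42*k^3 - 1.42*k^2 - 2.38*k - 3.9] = 1.26*k^2 - 2.84*k - 2.38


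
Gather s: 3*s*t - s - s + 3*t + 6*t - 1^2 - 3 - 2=s*(3*t - 2) + 9*t - 6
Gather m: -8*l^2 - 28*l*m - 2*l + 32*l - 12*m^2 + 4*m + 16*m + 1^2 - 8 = -8*l^2 + 30*l - 12*m^2 + m*(20 - 28*l) - 7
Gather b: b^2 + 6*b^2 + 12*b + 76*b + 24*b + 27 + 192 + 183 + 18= 7*b^2 + 112*b + 420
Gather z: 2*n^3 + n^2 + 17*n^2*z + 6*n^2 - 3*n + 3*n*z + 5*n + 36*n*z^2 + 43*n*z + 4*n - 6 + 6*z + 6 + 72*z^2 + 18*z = 2*n^3 + 7*n^2 + 6*n + z^2*(36*n + 72) + z*(17*n^2 + 46*n + 24)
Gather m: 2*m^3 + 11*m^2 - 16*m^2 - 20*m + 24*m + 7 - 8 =2*m^3 - 5*m^2 + 4*m - 1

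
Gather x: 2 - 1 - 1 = 0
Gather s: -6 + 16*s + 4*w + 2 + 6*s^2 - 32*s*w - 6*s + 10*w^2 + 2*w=6*s^2 + s*(10 - 32*w) + 10*w^2 + 6*w - 4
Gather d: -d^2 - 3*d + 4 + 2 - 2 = -d^2 - 3*d + 4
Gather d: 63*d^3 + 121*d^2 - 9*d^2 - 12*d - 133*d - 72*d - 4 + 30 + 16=63*d^3 + 112*d^2 - 217*d + 42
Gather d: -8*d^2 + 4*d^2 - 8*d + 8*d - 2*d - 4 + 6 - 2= -4*d^2 - 2*d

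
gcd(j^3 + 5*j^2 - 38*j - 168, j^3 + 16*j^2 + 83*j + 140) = j^2 + 11*j + 28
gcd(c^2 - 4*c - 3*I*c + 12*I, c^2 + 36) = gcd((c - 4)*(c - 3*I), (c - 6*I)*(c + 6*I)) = 1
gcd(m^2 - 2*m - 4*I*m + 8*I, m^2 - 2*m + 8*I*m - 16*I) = m - 2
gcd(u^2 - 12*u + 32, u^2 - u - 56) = u - 8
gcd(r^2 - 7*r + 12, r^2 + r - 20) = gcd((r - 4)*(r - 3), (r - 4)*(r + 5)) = r - 4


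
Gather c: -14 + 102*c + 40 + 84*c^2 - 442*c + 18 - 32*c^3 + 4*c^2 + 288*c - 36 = -32*c^3 + 88*c^2 - 52*c + 8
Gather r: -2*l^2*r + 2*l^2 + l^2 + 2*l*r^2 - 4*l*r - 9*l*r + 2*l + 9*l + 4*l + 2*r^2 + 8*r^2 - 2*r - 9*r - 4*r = 3*l^2 + 15*l + r^2*(2*l + 10) + r*(-2*l^2 - 13*l - 15)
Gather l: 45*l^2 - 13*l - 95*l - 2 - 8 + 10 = 45*l^2 - 108*l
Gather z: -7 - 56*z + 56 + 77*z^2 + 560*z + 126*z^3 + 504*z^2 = 126*z^3 + 581*z^2 + 504*z + 49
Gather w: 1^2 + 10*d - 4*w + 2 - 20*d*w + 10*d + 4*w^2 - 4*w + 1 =20*d + 4*w^2 + w*(-20*d - 8) + 4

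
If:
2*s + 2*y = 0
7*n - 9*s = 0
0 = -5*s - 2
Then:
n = -18/35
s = -2/5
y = 2/5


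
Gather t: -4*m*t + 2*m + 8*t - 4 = 2*m + t*(8 - 4*m) - 4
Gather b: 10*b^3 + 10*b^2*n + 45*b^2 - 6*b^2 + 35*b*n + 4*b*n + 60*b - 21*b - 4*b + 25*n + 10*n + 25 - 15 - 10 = 10*b^3 + b^2*(10*n + 39) + b*(39*n + 35) + 35*n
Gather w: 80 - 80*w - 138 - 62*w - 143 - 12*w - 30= -154*w - 231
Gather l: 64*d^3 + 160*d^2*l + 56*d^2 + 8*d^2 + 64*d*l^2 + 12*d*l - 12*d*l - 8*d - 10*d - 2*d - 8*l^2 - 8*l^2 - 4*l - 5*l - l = 64*d^3 + 64*d^2 - 20*d + l^2*(64*d - 16) + l*(160*d^2 - 10)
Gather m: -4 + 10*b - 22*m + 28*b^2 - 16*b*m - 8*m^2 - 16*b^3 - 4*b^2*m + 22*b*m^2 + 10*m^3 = -16*b^3 + 28*b^2 + 10*b + 10*m^3 + m^2*(22*b - 8) + m*(-4*b^2 - 16*b - 22) - 4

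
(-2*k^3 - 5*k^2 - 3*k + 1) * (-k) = 2*k^4 + 5*k^3 + 3*k^2 - k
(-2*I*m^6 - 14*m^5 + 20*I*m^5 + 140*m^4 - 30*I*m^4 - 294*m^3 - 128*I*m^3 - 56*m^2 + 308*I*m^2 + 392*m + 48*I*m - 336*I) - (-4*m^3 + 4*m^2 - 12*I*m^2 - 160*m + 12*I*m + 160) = -2*I*m^6 - 14*m^5 + 20*I*m^5 + 140*m^4 - 30*I*m^4 - 290*m^3 - 128*I*m^3 - 60*m^2 + 320*I*m^2 + 552*m + 36*I*m - 160 - 336*I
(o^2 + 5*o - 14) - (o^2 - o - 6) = 6*o - 8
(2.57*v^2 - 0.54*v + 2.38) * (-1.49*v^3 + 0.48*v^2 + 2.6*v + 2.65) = -3.8293*v^5 + 2.0382*v^4 + 2.8766*v^3 + 6.5489*v^2 + 4.757*v + 6.307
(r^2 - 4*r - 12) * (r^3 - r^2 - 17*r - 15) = r^5 - 5*r^4 - 25*r^3 + 65*r^2 + 264*r + 180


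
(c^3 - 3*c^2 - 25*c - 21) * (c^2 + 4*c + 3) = c^5 + c^4 - 34*c^3 - 130*c^2 - 159*c - 63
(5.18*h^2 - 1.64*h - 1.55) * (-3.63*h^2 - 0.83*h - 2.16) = -18.8034*h^4 + 1.6538*h^3 - 4.2011*h^2 + 4.8289*h + 3.348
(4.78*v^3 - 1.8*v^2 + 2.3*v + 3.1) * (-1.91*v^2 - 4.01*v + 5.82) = -9.1298*v^5 - 15.7298*v^4 + 30.6446*v^3 - 25.62*v^2 + 0.955*v + 18.042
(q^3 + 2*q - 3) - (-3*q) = q^3 + 5*q - 3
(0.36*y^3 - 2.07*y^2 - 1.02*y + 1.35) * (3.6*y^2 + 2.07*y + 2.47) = 1.296*y^5 - 6.7068*y^4 - 7.0677*y^3 - 2.3643*y^2 + 0.2751*y + 3.3345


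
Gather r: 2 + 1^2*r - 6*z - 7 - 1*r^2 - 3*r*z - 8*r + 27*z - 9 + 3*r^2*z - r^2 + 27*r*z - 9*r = r^2*(3*z - 2) + r*(24*z - 16) + 21*z - 14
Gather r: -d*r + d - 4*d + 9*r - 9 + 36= -3*d + r*(9 - d) + 27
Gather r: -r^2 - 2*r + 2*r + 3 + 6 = 9 - r^2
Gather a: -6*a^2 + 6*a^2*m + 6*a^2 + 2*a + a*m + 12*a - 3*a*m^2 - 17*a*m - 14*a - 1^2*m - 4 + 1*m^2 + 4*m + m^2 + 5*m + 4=6*a^2*m + a*(-3*m^2 - 16*m) + 2*m^2 + 8*m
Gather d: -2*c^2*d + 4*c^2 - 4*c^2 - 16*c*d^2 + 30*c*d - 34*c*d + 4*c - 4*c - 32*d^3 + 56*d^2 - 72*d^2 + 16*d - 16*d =-32*d^3 + d^2*(-16*c - 16) + d*(-2*c^2 - 4*c)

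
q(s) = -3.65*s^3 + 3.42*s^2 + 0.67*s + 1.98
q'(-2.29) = -72.42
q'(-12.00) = -1658.21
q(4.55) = -267.99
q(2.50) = -32.00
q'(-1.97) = -55.30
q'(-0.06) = 0.22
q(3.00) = -63.78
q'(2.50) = -50.67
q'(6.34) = -396.11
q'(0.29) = 1.73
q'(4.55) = -194.90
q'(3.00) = -77.36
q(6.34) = -786.47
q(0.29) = 2.37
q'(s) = -10.95*s^2 + 6.84*s + 0.67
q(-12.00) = 6793.62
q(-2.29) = 62.21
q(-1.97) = 41.84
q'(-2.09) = -61.46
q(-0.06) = 1.95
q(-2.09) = 48.84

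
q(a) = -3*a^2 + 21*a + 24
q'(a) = 21 - 6*a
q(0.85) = 39.68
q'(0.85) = 15.90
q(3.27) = 60.59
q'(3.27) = 1.38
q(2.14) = 55.20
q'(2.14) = 8.16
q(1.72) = 51.24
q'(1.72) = 10.68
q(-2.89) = -61.75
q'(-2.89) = 38.34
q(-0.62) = 9.83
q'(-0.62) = 24.72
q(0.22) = 28.47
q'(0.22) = 19.68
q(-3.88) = -102.64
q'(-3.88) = 44.28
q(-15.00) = -966.00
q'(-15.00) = 111.00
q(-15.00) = -966.00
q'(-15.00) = 111.00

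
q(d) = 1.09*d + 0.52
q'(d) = 1.09000000000000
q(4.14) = 5.03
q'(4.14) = 1.09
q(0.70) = 1.28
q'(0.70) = 1.09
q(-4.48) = -4.36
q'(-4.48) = 1.09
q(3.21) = 4.02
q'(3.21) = 1.09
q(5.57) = 6.59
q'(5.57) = 1.09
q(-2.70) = -2.42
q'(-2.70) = 1.09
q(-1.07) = -0.65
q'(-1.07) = 1.09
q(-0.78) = -0.33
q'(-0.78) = 1.09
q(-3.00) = -2.75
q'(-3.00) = 1.09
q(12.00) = 13.60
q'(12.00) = 1.09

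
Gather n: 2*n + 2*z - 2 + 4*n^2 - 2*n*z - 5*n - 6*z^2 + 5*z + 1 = 4*n^2 + n*(-2*z - 3) - 6*z^2 + 7*z - 1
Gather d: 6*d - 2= 6*d - 2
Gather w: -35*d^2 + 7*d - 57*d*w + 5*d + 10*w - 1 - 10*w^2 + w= -35*d^2 + 12*d - 10*w^2 + w*(11 - 57*d) - 1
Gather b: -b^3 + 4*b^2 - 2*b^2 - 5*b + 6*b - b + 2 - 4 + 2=-b^3 + 2*b^2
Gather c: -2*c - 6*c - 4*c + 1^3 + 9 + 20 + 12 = 42 - 12*c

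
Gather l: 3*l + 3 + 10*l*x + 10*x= l*(10*x + 3) + 10*x + 3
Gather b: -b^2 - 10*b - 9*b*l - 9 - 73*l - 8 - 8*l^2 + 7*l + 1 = -b^2 + b*(-9*l - 10) - 8*l^2 - 66*l - 16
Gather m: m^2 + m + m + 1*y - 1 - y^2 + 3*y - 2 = m^2 + 2*m - y^2 + 4*y - 3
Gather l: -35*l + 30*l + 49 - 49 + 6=6 - 5*l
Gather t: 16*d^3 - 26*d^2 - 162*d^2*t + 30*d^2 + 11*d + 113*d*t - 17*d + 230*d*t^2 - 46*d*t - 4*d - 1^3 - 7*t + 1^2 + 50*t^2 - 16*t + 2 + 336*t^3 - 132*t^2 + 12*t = 16*d^3 + 4*d^2 - 10*d + 336*t^3 + t^2*(230*d - 82) + t*(-162*d^2 + 67*d - 11) + 2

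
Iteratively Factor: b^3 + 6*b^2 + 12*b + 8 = (b + 2)*(b^2 + 4*b + 4) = (b + 2)^2*(b + 2)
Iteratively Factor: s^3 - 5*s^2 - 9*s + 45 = (s + 3)*(s^2 - 8*s + 15) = (s - 3)*(s + 3)*(s - 5)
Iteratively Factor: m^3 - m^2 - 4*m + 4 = (m - 2)*(m^2 + m - 2) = (m - 2)*(m + 2)*(m - 1)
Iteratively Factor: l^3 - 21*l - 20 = (l + 4)*(l^2 - 4*l - 5) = (l - 5)*(l + 4)*(l + 1)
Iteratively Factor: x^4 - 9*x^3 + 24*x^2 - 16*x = (x - 4)*(x^3 - 5*x^2 + 4*x) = (x - 4)*(x - 1)*(x^2 - 4*x) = x*(x - 4)*(x - 1)*(x - 4)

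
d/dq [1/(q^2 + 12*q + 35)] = 2*(-q - 6)/(q^2 + 12*q + 35)^2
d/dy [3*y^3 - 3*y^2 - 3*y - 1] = 9*y^2 - 6*y - 3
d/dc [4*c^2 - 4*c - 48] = 8*c - 4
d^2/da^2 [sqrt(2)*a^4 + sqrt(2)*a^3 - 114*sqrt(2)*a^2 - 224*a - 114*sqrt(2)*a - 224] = 6*sqrt(2)*(2*a^2 + a - 38)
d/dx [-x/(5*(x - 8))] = 8/(5*(x - 8)^2)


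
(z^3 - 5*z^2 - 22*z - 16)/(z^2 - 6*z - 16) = z + 1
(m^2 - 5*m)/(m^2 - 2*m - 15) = m/(m + 3)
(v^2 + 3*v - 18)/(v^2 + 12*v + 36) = (v - 3)/(v + 6)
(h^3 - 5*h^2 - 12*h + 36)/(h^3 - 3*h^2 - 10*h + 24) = (h - 6)/(h - 4)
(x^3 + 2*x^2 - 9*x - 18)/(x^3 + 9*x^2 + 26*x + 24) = (x - 3)/(x + 4)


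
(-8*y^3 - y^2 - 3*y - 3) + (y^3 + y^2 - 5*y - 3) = -7*y^3 - 8*y - 6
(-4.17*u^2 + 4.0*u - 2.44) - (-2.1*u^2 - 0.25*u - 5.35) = -2.07*u^2 + 4.25*u + 2.91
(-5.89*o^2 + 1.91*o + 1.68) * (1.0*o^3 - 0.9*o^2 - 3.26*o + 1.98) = -5.89*o^5 + 7.211*o^4 + 19.1624*o^3 - 19.4008*o^2 - 1.695*o + 3.3264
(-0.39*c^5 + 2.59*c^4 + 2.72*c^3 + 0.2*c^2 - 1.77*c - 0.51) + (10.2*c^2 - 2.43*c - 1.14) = -0.39*c^5 + 2.59*c^4 + 2.72*c^3 + 10.4*c^2 - 4.2*c - 1.65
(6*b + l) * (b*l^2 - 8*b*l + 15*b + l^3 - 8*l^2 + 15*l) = 6*b^2*l^2 - 48*b^2*l + 90*b^2 + 7*b*l^3 - 56*b*l^2 + 105*b*l + l^4 - 8*l^3 + 15*l^2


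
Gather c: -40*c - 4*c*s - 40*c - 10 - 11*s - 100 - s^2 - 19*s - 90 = c*(-4*s - 80) - s^2 - 30*s - 200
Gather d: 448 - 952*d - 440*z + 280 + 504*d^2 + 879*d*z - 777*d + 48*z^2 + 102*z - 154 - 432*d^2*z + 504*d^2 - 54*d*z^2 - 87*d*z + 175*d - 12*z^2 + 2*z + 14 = d^2*(1008 - 432*z) + d*(-54*z^2 + 792*z - 1554) + 36*z^2 - 336*z + 588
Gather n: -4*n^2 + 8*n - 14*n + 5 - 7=-4*n^2 - 6*n - 2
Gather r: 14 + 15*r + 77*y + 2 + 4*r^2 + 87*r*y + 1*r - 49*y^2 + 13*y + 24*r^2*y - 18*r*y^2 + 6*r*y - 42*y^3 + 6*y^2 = r^2*(24*y + 4) + r*(-18*y^2 + 93*y + 16) - 42*y^3 - 43*y^2 + 90*y + 16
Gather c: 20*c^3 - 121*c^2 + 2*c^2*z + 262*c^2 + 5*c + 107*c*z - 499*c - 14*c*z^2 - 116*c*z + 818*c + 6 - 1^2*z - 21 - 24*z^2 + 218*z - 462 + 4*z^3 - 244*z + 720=20*c^3 + c^2*(2*z + 141) + c*(-14*z^2 - 9*z + 324) + 4*z^3 - 24*z^2 - 27*z + 243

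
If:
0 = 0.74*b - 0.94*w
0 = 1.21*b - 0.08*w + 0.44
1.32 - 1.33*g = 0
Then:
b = -0.38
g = 0.99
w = -0.30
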